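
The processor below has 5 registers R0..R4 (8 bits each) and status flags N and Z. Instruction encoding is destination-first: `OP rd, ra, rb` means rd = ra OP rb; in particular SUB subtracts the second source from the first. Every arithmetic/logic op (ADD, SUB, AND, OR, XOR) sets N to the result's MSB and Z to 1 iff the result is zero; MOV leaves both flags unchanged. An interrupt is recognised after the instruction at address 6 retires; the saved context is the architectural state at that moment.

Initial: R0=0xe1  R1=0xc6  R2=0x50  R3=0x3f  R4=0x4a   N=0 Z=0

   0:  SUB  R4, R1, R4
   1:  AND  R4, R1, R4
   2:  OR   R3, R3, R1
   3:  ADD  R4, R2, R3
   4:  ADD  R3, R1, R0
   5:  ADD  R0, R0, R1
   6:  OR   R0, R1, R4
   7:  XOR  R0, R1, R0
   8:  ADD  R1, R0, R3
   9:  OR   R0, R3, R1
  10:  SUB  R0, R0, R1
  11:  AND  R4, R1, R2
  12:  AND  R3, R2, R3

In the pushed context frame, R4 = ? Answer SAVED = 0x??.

SAVED = 0x4f

after  0: R0=0xe1 R1=0xc6 R2=0x50 R3=0x3f R4=0x7c  N=0 Z=0
after  1: R0=0xe1 R1=0xc6 R2=0x50 R3=0x3f R4=0x44  N=0 Z=0
after  2: R0=0xe1 R1=0xc6 R2=0x50 R3=0xff R4=0x44  N=1 Z=0
after  3: R0=0xe1 R1=0xc6 R2=0x50 R3=0xff R4=0x4f  N=0 Z=0
after  4: R0=0xe1 R1=0xc6 R2=0x50 R3=0xa7 R4=0x4f  N=1 Z=0
after  5: R0=0xa7 R1=0xc6 R2=0x50 R3=0xa7 R4=0x4f  N=1 Z=0
after  6: R0=0xcf R1=0xc6 R2=0x50 R3=0xa7 R4=0x4f  N=1 Z=0
-- IRQ taken; context saved, return-PC = 7 --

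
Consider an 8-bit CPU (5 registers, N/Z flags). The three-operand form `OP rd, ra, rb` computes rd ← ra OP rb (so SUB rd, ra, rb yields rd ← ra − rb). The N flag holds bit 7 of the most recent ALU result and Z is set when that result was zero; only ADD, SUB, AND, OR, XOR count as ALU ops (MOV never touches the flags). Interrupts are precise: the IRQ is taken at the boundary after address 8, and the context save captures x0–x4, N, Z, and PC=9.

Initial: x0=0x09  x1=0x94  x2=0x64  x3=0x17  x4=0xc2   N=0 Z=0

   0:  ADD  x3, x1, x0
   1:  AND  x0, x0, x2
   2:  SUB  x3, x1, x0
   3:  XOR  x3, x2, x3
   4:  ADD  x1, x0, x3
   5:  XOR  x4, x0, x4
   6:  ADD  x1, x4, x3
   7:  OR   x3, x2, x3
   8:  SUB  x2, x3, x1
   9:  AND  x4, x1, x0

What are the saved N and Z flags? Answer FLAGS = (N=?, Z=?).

after  0: x0=0x09 x1=0x94 x2=0x64 x3=0x9d x4=0xc2  N=1 Z=0
after  1: x0=0x00 x1=0x94 x2=0x64 x3=0x9d x4=0xc2  N=0 Z=1
after  2: x0=0x00 x1=0x94 x2=0x64 x3=0x94 x4=0xc2  N=1 Z=0
after  3: x0=0x00 x1=0x94 x2=0x64 x3=0xf0 x4=0xc2  N=1 Z=0
after  4: x0=0x00 x1=0xf0 x2=0x64 x3=0xf0 x4=0xc2  N=1 Z=0
after  5: x0=0x00 x1=0xf0 x2=0x64 x3=0xf0 x4=0xc2  N=1 Z=0
after  6: x0=0x00 x1=0xb2 x2=0x64 x3=0xf0 x4=0xc2  N=1 Z=0
after  7: x0=0x00 x1=0xb2 x2=0x64 x3=0xf4 x4=0xc2  N=1 Z=0
after  8: x0=0x00 x1=0xb2 x2=0x42 x3=0xf4 x4=0xc2  N=0 Z=0
-- IRQ taken; context saved, return-PC = 9 --

FLAGS = (N=0, Z=0)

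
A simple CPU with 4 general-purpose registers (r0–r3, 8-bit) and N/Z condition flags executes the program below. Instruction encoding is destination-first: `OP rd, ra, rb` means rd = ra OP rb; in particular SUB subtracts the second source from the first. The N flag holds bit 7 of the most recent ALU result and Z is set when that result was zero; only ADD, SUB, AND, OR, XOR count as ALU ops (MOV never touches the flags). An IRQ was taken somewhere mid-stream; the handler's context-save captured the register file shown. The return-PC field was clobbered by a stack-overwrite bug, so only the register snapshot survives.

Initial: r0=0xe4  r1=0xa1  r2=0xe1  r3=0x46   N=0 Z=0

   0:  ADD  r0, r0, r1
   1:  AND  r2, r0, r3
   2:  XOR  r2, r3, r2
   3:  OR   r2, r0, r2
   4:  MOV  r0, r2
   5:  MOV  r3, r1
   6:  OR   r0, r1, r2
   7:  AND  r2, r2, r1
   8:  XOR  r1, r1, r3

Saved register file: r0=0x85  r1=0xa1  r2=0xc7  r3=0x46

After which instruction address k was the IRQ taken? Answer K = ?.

K = 3

after  0: r0=0x85 r1=0xa1 r2=0xe1 r3=0x46  N=1 Z=0
after  1: r0=0x85 r1=0xa1 r2=0x04 r3=0x46  N=0 Z=0
after  2: r0=0x85 r1=0xa1 r2=0x42 r3=0x46  N=0 Z=0
after  3: r0=0x85 r1=0xa1 r2=0xc7 r3=0x46  N=1 Z=0
-- IRQ taken; context saved, return-PC = 4 --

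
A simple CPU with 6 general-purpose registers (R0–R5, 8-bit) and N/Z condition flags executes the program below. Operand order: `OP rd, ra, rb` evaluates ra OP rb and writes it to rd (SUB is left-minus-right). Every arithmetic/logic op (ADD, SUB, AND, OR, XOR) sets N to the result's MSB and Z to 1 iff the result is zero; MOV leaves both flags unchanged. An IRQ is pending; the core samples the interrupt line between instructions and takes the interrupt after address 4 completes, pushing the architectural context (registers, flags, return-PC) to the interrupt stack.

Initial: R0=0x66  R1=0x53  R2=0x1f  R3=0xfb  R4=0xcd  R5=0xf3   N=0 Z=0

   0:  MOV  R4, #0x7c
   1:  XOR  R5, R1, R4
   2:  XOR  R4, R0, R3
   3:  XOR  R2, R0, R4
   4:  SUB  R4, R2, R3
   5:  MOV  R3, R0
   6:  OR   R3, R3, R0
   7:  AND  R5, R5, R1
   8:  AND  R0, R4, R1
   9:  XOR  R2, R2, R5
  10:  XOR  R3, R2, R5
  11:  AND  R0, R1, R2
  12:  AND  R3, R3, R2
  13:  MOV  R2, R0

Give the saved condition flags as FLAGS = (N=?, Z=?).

FLAGS = (N=0, Z=1)

after  0: R0=0x66 R1=0x53 R2=0x1f R3=0xfb R4=0x7c R5=0xf3  N=0 Z=0
after  1: R0=0x66 R1=0x53 R2=0x1f R3=0xfb R4=0x7c R5=0x2f  N=0 Z=0
after  2: R0=0x66 R1=0x53 R2=0x1f R3=0xfb R4=0x9d R5=0x2f  N=1 Z=0
after  3: R0=0x66 R1=0x53 R2=0xfb R3=0xfb R4=0x9d R5=0x2f  N=1 Z=0
after  4: R0=0x66 R1=0x53 R2=0xfb R3=0xfb R4=0x00 R5=0x2f  N=0 Z=1
-- IRQ taken; context saved, return-PC = 5 --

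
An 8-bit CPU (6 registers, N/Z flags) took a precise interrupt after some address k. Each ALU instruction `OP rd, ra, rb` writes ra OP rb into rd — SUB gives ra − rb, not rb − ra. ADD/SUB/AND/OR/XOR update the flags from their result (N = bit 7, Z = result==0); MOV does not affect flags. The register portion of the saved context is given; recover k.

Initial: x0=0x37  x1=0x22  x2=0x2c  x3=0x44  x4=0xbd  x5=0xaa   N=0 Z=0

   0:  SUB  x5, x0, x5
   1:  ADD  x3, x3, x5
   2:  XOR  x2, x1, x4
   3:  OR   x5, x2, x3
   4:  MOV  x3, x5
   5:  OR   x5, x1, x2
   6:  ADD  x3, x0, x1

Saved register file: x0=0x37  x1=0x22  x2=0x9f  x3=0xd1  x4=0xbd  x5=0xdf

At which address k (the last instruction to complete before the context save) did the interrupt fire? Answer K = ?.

K = 3

after  0: x0=0x37 x1=0x22 x2=0x2c x3=0x44 x4=0xbd x5=0x8d  N=1 Z=0
after  1: x0=0x37 x1=0x22 x2=0x2c x3=0xd1 x4=0xbd x5=0x8d  N=1 Z=0
after  2: x0=0x37 x1=0x22 x2=0x9f x3=0xd1 x4=0xbd x5=0x8d  N=1 Z=0
after  3: x0=0x37 x1=0x22 x2=0x9f x3=0xd1 x4=0xbd x5=0xdf  N=1 Z=0
-- IRQ taken; context saved, return-PC = 4 --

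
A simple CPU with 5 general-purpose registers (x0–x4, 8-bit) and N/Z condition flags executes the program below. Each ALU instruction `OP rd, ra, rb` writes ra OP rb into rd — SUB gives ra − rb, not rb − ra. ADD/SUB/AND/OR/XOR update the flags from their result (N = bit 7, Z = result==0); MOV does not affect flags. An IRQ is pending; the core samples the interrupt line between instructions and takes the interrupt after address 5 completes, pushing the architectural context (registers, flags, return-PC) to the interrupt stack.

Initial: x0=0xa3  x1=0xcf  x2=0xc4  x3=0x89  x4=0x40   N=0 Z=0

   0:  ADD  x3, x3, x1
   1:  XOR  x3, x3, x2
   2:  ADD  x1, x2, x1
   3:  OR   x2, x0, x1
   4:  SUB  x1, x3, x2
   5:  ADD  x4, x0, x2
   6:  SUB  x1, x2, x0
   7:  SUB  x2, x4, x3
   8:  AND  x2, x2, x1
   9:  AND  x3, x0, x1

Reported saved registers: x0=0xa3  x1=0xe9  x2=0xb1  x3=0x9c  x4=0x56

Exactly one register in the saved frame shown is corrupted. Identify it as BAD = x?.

after  0: x0=0xa3 x1=0xcf x2=0xc4 x3=0x58 x4=0x40  N=0 Z=0
after  1: x0=0xa3 x1=0xcf x2=0xc4 x3=0x9c x4=0x40  N=1 Z=0
after  2: x0=0xa3 x1=0x93 x2=0xc4 x3=0x9c x4=0x40  N=1 Z=0
after  3: x0=0xa3 x1=0x93 x2=0xb3 x3=0x9c x4=0x40  N=1 Z=0
after  4: x0=0xa3 x1=0xe9 x2=0xb3 x3=0x9c x4=0x40  N=1 Z=0
after  5: x0=0xa3 x1=0xe9 x2=0xb3 x3=0x9c x4=0x56  N=0 Z=0
-- IRQ taken; context saved, return-PC = 6 --
mismatch: x2: reported 0xb1 vs actual 0xb3

BAD = x2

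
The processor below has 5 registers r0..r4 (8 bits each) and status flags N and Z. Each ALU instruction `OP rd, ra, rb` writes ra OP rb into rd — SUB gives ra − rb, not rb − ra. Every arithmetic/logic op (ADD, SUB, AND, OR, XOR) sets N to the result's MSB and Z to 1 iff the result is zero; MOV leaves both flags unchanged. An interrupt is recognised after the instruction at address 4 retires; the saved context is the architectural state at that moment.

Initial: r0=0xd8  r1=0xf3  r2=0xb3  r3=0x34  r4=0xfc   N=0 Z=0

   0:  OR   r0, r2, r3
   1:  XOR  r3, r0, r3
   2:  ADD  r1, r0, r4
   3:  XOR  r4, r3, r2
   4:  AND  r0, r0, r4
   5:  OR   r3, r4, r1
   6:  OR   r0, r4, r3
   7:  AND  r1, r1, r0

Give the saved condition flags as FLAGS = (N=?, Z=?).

after  0: r0=0xb7 r1=0xf3 r2=0xb3 r3=0x34 r4=0xfc  N=1 Z=0
after  1: r0=0xb7 r1=0xf3 r2=0xb3 r3=0x83 r4=0xfc  N=1 Z=0
after  2: r0=0xb7 r1=0xb3 r2=0xb3 r3=0x83 r4=0xfc  N=1 Z=0
after  3: r0=0xb7 r1=0xb3 r2=0xb3 r3=0x83 r4=0x30  N=0 Z=0
after  4: r0=0x30 r1=0xb3 r2=0xb3 r3=0x83 r4=0x30  N=0 Z=0
-- IRQ taken; context saved, return-PC = 5 --

FLAGS = (N=0, Z=0)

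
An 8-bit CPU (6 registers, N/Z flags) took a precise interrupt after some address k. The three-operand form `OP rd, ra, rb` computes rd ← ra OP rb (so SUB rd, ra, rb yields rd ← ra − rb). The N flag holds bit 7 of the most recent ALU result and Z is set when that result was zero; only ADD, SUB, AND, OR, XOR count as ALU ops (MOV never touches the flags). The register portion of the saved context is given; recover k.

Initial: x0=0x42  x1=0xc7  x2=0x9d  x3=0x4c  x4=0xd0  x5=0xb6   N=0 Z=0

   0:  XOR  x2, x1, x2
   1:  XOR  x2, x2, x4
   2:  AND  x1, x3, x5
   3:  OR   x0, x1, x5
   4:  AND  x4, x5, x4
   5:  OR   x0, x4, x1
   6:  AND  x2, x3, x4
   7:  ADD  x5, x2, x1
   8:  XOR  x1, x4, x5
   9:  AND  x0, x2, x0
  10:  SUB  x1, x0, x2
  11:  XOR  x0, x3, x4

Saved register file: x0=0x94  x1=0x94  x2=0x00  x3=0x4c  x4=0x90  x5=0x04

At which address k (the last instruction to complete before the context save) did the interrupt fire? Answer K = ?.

K = 8

after  0: x0=0x42 x1=0xc7 x2=0x5a x3=0x4c x4=0xd0 x5=0xb6  N=0 Z=0
after  1: x0=0x42 x1=0xc7 x2=0x8a x3=0x4c x4=0xd0 x5=0xb6  N=1 Z=0
after  2: x0=0x42 x1=0x04 x2=0x8a x3=0x4c x4=0xd0 x5=0xb6  N=0 Z=0
after  3: x0=0xb6 x1=0x04 x2=0x8a x3=0x4c x4=0xd0 x5=0xb6  N=1 Z=0
after  4: x0=0xb6 x1=0x04 x2=0x8a x3=0x4c x4=0x90 x5=0xb6  N=1 Z=0
after  5: x0=0x94 x1=0x04 x2=0x8a x3=0x4c x4=0x90 x5=0xb6  N=1 Z=0
after  6: x0=0x94 x1=0x04 x2=0x00 x3=0x4c x4=0x90 x5=0xb6  N=0 Z=1
after  7: x0=0x94 x1=0x04 x2=0x00 x3=0x4c x4=0x90 x5=0x04  N=0 Z=0
after  8: x0=0x94 x1=0x94 x2=0x00 x3=0x4c x4=0x90 x5=0x04  N=1 Z=0
-- IRQ taken; context saved, return-PC = 9 --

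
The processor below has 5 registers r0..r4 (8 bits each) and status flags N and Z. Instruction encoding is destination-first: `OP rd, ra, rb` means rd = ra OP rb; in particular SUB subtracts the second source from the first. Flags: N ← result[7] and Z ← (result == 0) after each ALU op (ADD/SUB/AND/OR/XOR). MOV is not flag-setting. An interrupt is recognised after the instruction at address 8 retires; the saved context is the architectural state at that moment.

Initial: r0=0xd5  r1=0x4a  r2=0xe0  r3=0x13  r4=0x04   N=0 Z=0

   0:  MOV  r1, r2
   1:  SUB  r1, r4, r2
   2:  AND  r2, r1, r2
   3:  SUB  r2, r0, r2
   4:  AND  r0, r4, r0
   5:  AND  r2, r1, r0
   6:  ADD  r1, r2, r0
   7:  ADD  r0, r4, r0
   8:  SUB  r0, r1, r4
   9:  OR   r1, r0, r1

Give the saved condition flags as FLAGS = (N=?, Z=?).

FLAGS = (N=0, Z=0)

after  0: r0=0xd5 r1=0xe0 r2=0xe0 r3=0x13 r4=0x04  N=0 Z=0
after  1: r0=0xd5 r1=0x24 r2=0xe0 r3=0x13 r4=0x04  N=0 Z=0
after  2: r0=0xd5 r1=0x24 r2=0x20 r3=0x13 r4=0x04  N=0 Z=0
after  3: r0=0xd5 r1=0x24 r2=0xb5 r3=0x13 r4=0x04  N=1 Z=0
after  4: r0=0x04 r1=0x24 r2=0xb5 r3=0x13 r4=0x04  N=0 Z=0
after  5: r0=0x04 r1=0x24 r2=0x04 r3=0x13 r4=0x04  N=0 Z=0
after  6: r0=0x04 r1=0x08 r2=0x04 r3=0x13 r4=0x04  N=0 Z=0
after  7: r0=0x08 r1=0x08 r2=0x04 r3=0x13 r4=0x04  N=0 Z=0
after  8: r0=0x04 r1=0x08 r2=0x04 r3=0x13 r4=0x04  N=0 Z=0
-- IRQ taken; context saved, return-PC = 9 --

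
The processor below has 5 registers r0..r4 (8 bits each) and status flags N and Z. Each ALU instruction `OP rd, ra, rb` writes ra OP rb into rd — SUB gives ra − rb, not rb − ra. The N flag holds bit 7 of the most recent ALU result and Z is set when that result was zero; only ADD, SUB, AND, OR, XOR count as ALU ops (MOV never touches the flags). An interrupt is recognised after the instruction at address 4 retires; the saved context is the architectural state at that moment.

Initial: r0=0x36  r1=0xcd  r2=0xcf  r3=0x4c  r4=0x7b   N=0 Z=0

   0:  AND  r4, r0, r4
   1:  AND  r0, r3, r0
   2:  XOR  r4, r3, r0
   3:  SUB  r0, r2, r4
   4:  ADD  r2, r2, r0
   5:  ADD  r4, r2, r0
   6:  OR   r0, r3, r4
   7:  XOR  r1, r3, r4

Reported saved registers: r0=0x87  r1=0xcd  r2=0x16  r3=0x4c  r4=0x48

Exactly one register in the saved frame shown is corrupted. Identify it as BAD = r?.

after  0: r0=0x36 r1=0xcd r2=0xcf r3=0x4c r4=0x32  N=0 Z=0
after  1: r0=0x04 r1=0xcd r2=0xcf r3=0x4c r4=0x32  N=0 Z=0
after  2: r0=0x04 r1=0xcd r2=0xcf r3=0x4c r4=0x48  N=0 Z=0
after  3: r0=0x87 r1=0xcd r2=0xcf r3=0x4c r4=0x48  N=1 Z=0
after  4: r0=0x87 r1=0xcd r2=0x56 r3=0x4c r4=0x48  N=0 Z=0
-- IRQ taken; context saved, return-PC = 5 --
mismatch: r2: reported 0x16 vs actual 0x56

BAD = r2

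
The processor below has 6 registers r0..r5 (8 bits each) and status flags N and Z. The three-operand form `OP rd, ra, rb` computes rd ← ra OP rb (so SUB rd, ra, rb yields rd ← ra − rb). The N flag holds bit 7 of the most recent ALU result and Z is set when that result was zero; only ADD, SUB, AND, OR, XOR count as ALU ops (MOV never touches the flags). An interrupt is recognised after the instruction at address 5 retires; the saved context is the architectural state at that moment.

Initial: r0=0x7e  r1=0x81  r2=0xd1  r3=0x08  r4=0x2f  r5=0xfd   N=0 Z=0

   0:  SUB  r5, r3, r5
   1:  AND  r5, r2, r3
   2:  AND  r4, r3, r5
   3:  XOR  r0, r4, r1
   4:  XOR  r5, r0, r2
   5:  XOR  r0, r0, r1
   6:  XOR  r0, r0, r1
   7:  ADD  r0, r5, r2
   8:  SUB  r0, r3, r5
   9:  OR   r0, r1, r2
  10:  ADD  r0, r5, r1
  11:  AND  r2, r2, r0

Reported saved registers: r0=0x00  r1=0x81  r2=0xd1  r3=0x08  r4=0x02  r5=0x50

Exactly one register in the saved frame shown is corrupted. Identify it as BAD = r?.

after  0: r0=0x7e r1=0x81 r2=0xd1 r3=0x08 r4=0x2f r5=0x0b  N=0 Z=0
after  1: r0=0x7e r1=0x81 r2=0xd1 r3=0x08 r4=0x2f r5=0x00  N=0 Z=1
after  2: r0=0x7e r1=0x81 r2=0xd1 r3=0x08 r4=0x00 r5=0x00  N=0 Z=1
after  3: r0=0x81 r1=0x81 r2=0xd1 r3=0x08 r4=0x00 r5=0x00  N=1 Z=0
after  4: r0=0x81 r1=0x81 r2=0xd1 r3=0x08 r4=0x00 r5=0x50  N=0 Z=0
after  5: r0=0x00 r1=0x81 r2=0xd1 r3=0x08 r4=0x00 r5=0x50  N=0 Z=1
-- IRQ taken; context saved, return-PC = 6 --
mismatch: r4: reported 0x02 vs actual 0x00

BAD = r4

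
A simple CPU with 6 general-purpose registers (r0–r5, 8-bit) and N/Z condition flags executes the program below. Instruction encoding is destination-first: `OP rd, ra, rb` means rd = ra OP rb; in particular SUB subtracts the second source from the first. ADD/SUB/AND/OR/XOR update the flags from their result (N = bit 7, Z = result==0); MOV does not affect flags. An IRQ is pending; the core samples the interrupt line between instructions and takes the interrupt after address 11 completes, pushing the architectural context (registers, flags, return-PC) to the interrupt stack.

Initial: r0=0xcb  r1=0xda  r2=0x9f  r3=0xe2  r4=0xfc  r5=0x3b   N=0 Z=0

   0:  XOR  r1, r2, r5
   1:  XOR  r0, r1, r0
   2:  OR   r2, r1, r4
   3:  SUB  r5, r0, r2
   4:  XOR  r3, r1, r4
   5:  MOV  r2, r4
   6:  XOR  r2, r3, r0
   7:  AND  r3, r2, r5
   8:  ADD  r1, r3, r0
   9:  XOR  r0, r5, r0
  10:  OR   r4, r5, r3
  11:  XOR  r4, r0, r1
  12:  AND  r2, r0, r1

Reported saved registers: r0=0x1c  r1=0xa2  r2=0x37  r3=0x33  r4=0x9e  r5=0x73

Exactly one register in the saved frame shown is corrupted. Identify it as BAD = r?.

BAD = r4

after  0: r0=0xcb r1=0xa4 r2=0x9f r3=0xe2 r4=0xfc r5=0x3b  N=1 Z=0
after  1: r0=0x6f r1=0xa4 r2=0x9f r3=0xe2 r4=0xfc r5=0x3b  N=0 Z=0
after  2: r0=0x6f r1=0xa4 r2=0xfc r3=0xe2 r4=0xfc r5=0x3b  N=1 Z=0
after  3: r0=0x6f r1=0xa4 r2=0xfc r3=0xe2 r4=0xfc r5=0x73  N=0 Z=0
after  4: r0=0x6f r1=0xa4 r2=0xfc r3=0x58 r4=0xfc r5=0x73  N=0 Z=0
after  5: r0=0x6f r1=0xa4 r2=0xfc r3=0x58 r4=0xfc r5=0x73  N=0 Z=0
after  6: r0=0x6f r1=0xa4 r2=0x37 r3=0x58 r4=0xfc r5=0x73  N=0 Z=0
after  7: r0=0x6f r1=0xa4 r2=0x37 r3=0x33 r4=0xfc r5=0x73  N=0 Z=0
after  8: r0=0x6f r1=0xa2 r2=0x37 r3=0x33 r4=0xfc r5=0x73  N=1 Z=0
after  9: r0=0x1c r1=0xa2 r2=0x37 r3=0x33 r4=0xfc r5=0x73  N=0 Z=0
after 10: r0=0x1c r1=0xa2 r2=0x37 r3=0x33 r4=0x73 r5=0x73  N=0 Z=0
after 11: r0=0x1c r1=0xa2 r2=0x37 r3=0x33 r4=0xbe r5=0x73  N=1 Z=0
-- IRQ taken; context saved, return-PC = 12 --
mismatch: r4: reported 0x9e vs actual 0xbe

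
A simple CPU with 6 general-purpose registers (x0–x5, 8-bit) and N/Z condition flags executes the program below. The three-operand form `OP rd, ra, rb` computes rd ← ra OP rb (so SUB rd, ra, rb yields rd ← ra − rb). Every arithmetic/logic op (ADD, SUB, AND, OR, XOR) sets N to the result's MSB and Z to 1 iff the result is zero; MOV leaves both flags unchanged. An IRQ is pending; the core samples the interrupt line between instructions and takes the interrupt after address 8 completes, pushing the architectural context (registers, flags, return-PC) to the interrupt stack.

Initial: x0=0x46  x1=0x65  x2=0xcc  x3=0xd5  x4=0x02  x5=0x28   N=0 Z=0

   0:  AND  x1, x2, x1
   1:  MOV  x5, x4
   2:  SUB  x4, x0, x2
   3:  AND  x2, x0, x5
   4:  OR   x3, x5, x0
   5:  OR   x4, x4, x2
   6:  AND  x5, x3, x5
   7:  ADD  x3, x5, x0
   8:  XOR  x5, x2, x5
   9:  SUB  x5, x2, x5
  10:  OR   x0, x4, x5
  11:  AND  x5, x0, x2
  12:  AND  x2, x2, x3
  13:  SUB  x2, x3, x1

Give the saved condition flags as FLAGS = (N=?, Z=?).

after  0: x0=0x46 x1=0x44 x2=0xcc x3=0xd5 x4=0x02 x5=0x28  N=0 Z=0
after  1: x0=0x46 x1=0x44 x2=0xcc x3=0xd5 x4=0x02 x5=0x02  N=0 Z=0
after  2: x0=0x46 x1=0x44 x2=0xcc x3=0xd5 x4=0x7a x5=0x02  N=0 Z=0
after  3: x0=0x46 x1=0x44 x2=0x02 x3=0xd5 x4=0x7a x5=0x02  N=0 Z=0
after  4: x0=0x46 x1=0x44 x2=0x02 x3=0x46 x4=0x7a x5=0x02  N=0 Z=0
after  5: x0=0x46 x1=0x44 x2=0x02 x3=0x46 x4=0x7a x5=0x02  N=0 Z=0
after  6: x0=0x46 x1=0x44 x2=0x02 x3=0x46 x4=0x7a x5=0x02  N=0 Z=0
after  7: x0=0x46 x1=0x44 x2=0x02 x3=0x48 x4=0x7a x5=0x02  N=0 Z=0
after  8: x0=0x46 x1=0x44 x2=0x02 x3=0x48 x4=0x7a x5=0x00  N=0 Z=1
-- IRQ taken; context saved, return-PC = 9 --

FLAGS = (N=0, Z=1)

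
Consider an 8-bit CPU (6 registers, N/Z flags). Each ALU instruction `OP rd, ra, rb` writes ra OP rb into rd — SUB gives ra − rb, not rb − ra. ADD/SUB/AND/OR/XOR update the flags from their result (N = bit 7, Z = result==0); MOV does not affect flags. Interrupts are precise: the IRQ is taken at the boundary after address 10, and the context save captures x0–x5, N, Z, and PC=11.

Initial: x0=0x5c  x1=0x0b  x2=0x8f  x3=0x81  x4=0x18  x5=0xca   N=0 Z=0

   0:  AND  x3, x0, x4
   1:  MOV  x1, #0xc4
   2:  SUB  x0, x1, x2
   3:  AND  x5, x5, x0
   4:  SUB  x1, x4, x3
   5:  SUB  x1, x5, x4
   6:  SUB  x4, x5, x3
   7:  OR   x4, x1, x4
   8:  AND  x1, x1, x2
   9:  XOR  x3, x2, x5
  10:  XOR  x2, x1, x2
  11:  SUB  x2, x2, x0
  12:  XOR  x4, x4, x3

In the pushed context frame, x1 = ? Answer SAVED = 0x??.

after  0: x0=0x5c x1=0x0b x2=0x8f x3=0x18 x4=0x18 x5=0xca  N=0 Z=0
after  1: x0=0x5c x1=0xc4 x2=0x8f x3=0x18 x4=0x18 x5=0xca  N=0 Z=0
after  2: x0=0x35 x1=0xc4 x2=0x8f x3=0x18 x4=0x18 x5=0xca  N=0 Z=0
after  3: x0=0x35 x1=0xc4 x2=0x8f x3=0x18 x4=0x18 x5=0x00  N=0 Z=1
after  4: x0=0x35 x1=0x00 x2=0x8f x3=0x18 x4=0x18 x5=0x00  N=0 Z=1
after  5: x0=0x35 x1=0xe8 x2=0x8f x3=0x18 x4=0x18 x5=0x00  N=1 Z=0
after  6: x0=0x35 x1=0xe8 x2=0x8f x3=0x18 x4=0xe8 x5=0x00  N=1 Z=0
after  7: x0=0x35 x1=0xe8 x2=0x8f x3=0x18 x4=0xe8 x5=0x00  N=1 Z=0
after  8: x0=0x35 x1=0x88 x2=0x8f x3=0x18 x4=0xe8 x5=0x00  N=1 Z=0
after  9: x0=0x35 x1=0x88 x2=0x8f x3=0x8f x4=0xe8 x5=0x00  N=1 Z=0
after 10: x0=0x35 x1=0x88 x2=0x07 x3=0x8f x4=0xe8 x5=0x00  N=0 Z=0
-- IRQ taken; context saved, return-PC = 11 --

SAVED = 0x88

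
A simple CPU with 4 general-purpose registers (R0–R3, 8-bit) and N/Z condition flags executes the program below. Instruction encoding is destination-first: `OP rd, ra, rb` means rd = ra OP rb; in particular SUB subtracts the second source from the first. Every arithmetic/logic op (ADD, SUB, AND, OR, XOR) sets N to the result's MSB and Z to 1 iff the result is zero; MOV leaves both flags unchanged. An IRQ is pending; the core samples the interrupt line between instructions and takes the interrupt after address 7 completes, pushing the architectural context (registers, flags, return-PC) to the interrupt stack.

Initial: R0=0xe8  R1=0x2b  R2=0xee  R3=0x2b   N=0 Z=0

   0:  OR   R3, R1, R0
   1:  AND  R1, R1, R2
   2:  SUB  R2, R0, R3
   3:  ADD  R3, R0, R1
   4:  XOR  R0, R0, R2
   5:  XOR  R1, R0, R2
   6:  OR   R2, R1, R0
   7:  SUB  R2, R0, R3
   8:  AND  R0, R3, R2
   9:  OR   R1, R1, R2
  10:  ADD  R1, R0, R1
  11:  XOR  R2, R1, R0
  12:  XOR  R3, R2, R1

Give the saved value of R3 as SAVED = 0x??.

after  0: R0=0xe8 R1=0x2b R2=0xee R3=0xeb  N=1 Z=0
after  1: R0=0xe8 R1=0x2a R2=0xee R3=0xeb  N=0 Z=0
after  2: R0=0xe8 R1=0x2a R2=0xfd R3=0xeb  N=1 Z=0
after  3: R0=0xe8 R1=0x2a R2=0xfd R3=0x12  N=0 Z=0
after  4: R0=0x15 R1=0x2a R2=0xfd R3=0x12  N=0 Z=0
after  5: R0=0x15 R1=0xe8 R2=0xfd R3=0x12  N=1 Z=0
after  6: R0=0x15 R1=0xe8 R2=0xfd R3=0x12  N=1 Z=0
after  7: R0=0x15 R1=0xe8 R2=0x03 R3=0x12  N=0 Z=0
-- IRQ taken; context saved, return-PC = 8 --

SAVED = 0x12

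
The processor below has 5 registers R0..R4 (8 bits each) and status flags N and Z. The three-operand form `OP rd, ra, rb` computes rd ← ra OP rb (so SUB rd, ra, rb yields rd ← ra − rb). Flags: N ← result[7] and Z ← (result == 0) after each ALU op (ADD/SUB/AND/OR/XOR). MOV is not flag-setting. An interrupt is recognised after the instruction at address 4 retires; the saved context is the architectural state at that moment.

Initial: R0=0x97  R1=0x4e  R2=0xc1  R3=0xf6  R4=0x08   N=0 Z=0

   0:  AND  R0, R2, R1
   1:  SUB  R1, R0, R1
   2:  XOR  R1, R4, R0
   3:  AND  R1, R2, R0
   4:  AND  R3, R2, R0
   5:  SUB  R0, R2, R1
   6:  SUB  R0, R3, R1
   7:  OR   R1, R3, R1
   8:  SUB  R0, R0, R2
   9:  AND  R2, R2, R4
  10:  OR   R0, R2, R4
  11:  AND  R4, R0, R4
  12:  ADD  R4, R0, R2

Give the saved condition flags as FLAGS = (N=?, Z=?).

after  0: R0=0x40 R1=0x4e R2=0xc1 R3=0xf6 R4=0x08  N=0 Z=0
after  1: R0=0x40 R1=0xf2 R2=0xc1 R3=0xf6 R4=0x08  N=1 Z=0
after  2: R0=0x40 R1=0x48 R2=0xc1 R3=0xf6 R4=0x08  N=0 Z=0
after  3: R0=0x40 R1=0x40 R2=0xc1 R3=0xf6 R4=0x08  N=0 Z=0
after  4: R0=0x40 R1=0x40 R2=0xc1 R3=0x40 R4=0x08  N=0 Z=0
-- IRQ taken; context saved, return-PC = 5 --

FLAGS = (N=0, Z=0)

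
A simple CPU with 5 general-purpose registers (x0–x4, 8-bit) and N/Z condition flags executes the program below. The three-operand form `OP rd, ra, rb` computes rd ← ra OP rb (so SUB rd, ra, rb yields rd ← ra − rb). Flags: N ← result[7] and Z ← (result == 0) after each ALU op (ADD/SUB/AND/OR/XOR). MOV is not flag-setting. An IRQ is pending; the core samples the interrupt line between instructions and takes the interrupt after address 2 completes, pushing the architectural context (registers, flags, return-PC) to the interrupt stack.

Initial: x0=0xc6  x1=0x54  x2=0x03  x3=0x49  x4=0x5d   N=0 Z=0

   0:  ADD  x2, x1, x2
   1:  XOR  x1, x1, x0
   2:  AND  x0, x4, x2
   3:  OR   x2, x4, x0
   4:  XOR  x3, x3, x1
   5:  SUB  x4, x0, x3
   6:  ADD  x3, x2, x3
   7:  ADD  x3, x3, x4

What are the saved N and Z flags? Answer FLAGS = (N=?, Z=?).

after  0: x0=0xc6 x1=0x54 x2=0x57 x3=0x49 x4=0x5d  N=0 Z=0
after  1: x0=0xc6 x1=0x92 x2=0x57 x3=0x49 x4=0x5d  N=1 Z=0
after  2: x0=0x55 x1=0x92 x2=0x57 x3=0x49 x4=0x5d  N=0 Z=0
-- IRQ taken; context saved, return-PC = 3 --

FLAGS = (N=0, Z=0)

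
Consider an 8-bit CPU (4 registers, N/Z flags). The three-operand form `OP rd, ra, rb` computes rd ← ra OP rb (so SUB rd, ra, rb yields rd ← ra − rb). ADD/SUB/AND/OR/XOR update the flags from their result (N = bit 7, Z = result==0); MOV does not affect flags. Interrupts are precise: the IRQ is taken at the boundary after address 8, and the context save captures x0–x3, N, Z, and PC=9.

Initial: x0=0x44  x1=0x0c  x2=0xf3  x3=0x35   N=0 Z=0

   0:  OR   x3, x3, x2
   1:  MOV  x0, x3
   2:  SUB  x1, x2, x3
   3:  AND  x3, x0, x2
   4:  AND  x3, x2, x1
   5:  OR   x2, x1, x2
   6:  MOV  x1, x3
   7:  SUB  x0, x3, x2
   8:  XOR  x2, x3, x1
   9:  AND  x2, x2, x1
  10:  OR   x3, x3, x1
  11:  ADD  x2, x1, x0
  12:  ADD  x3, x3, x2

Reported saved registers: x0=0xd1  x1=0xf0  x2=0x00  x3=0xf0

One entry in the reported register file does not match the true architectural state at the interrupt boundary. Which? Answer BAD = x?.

BAD = x0

after  0: x0=0x44 x1=0x0c x2=0xf3 x3=0xf7  N=1 Z=0
after  1: x0=0xf7 x1=0x0c x2=0xf3 x3=0xf7  N=1 Z=0
after  2: x0=0xf7 x1=0xfc x2=0xf3 x3=0xf7  N=1 Z=0
after  3: x0=0xf7 x1=0xfc x2=0xf3 x3=0xf3  N=1 Z=0
after  4: x0=0xf7 x1=0xfc x2=0xf3 x3=0xf0  N=1 Z=0
after  5: x0=0xf7 x1=0xfc x2=0xff x3=0xf0  N=1 Z=0
after  6: x0=0xf7 x1=0xf0 x2=0xff x3=0xf0  N=1 Z=0
after  7: x0=0xf1 x1=0xf0 x2=0xff x3=0xf0  N=1 Z=0
after  8: x0=0xf1 x1=0xf0 x2=0x00 x3=0xf0  N=0 Z=1
-- IRQ taken; context saved, return-PC = 9 --
mismatch: x0: reported 0xd1 vs actual 0xf1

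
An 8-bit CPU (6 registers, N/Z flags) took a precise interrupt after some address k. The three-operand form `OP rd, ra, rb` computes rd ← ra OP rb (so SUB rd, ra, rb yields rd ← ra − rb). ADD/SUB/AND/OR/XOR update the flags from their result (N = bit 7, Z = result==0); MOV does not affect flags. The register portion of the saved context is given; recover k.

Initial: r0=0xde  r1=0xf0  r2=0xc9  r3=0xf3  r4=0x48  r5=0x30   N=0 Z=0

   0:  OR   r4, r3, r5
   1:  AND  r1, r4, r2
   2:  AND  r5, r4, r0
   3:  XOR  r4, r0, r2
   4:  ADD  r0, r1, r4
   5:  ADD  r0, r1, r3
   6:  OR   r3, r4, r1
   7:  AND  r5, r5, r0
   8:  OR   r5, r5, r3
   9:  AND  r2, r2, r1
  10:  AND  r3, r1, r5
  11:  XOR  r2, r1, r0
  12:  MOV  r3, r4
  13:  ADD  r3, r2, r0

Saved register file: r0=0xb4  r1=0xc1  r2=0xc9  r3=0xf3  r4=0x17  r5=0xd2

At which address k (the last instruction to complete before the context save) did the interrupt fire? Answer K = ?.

K = 5

after  0: r0=0xde r1=0xf0 r2=0xc9 r3=0xf3 r4=0xf3 r5=0x30  N=1 Z=0
after  1: r0=0xde r1=0xc1 r2=0xc9 r3=0xf3 r4=0xf3 r5=0x30  N=1 Z=0
after  2: r0=0xde r1=0xc1 r2=0xc9 r3=0xf3 r4=0xf3 r5=0xd2  N=1 Z=0
after  3: r0=0xde r1=0xc1 r2=0xc9 r3=0xf3 r4=0x17 r5=0xd2  N=0 Z=0
after  4: r0=0xd8 r1=0xc1 r2=0xc9 r3=0xf3 r4=0x17 r5=0xd2  N=1 Z=0
after  5: r0=0xb4 r1=0xc1 r2=0xc9 r3=0xf3 r4=0x17 r5=0xd2  N=1 Z=0
-- IRQ taken; context saved, return-PC = 6 --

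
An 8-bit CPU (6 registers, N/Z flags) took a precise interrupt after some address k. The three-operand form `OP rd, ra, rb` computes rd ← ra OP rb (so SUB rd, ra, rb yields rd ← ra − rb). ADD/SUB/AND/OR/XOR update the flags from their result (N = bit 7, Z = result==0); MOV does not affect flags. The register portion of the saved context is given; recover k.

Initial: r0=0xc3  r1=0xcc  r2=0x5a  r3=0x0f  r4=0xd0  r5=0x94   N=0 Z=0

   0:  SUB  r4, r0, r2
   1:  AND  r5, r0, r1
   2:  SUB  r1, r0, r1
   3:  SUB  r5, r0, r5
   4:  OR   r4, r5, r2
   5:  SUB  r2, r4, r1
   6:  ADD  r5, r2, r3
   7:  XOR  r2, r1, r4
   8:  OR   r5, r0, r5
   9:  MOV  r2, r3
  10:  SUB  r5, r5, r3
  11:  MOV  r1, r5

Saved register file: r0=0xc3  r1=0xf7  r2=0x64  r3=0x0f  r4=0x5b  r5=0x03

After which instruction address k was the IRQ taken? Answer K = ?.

K = 5

after  0: r0=0xc3 r1=0xcc r2=0x5a r3=0x0f r4=0x69 r5=0x94  N=0 Z=0
after  1: r0=0xc3 r1=0xcc r2=0x5a r3=0x0f r4=0x69 r5=0xc0  N=1 Z=0
after  2: r0=0xc3 r1=0xf7 r2=0x5a r3=0x0f r4=0x69 r5=0xc0  N=1 Z=0
after  3: r0=0xc3 r1=0xf7 r2=0x5a r3=0x0f r4=0x69 r5=0x03  N=0 Z=0
after  4: r0=0xc3 r1=0xf7 r2=0x5a r3=0x0f r4=0x5b r5=0x03  N=0 Z=0
after  5: r0=0xc3 r1=0xf7 r2=0x64 r3=0x0f r4=0x5b r5=0x03  N=0 Z=0
-- IRQ taken; context saved, return-PC = 6 --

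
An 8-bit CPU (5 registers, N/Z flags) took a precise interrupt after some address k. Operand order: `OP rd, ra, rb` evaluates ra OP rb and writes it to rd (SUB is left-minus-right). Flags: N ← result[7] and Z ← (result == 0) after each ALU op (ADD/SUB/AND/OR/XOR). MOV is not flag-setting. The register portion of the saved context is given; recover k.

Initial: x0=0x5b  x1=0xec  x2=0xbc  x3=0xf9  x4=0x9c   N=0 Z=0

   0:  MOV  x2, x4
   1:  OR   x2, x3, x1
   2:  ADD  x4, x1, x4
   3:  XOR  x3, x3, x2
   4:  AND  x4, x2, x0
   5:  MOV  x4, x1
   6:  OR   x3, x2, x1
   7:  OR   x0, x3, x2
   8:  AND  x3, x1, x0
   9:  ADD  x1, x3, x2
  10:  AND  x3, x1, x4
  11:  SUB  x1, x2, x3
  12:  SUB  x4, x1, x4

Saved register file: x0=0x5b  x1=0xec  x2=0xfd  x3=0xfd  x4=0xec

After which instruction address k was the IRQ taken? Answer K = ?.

after  0: x0=0x5b x1=0xec x2=0x9c x3=0xf9 x4=0x9c  N=0 Z=0
after  1: x0=0x5b x1=0xec x2=0xfd x3=0xf9 x4=0x9c  N=1 Z=0
after  2: x0=0x5b x1=0xec x2=0xfd x3=0xf9 x4=0x88  N=1 Z=0
after  3: x0=0x5b x1=0xec x2=0xfd x3=0x04 x4=0x88  N=0 Z=0
after  4: x0=0x5b x1=0xec x2=0xfd x3=0x04 x4=0x59  N=0 Z=0
after  5: x0=0x5b x1=0xec x2=0xfd x3=0x04 x4=0xec  N=0 Z=0
after  6: x0=0x5b x1=0xec x2=0xfd x3=0xfd x4=0xec  N=1 Z=0
-- IRQ taken; context saved, return-PC = 7 --

K = 6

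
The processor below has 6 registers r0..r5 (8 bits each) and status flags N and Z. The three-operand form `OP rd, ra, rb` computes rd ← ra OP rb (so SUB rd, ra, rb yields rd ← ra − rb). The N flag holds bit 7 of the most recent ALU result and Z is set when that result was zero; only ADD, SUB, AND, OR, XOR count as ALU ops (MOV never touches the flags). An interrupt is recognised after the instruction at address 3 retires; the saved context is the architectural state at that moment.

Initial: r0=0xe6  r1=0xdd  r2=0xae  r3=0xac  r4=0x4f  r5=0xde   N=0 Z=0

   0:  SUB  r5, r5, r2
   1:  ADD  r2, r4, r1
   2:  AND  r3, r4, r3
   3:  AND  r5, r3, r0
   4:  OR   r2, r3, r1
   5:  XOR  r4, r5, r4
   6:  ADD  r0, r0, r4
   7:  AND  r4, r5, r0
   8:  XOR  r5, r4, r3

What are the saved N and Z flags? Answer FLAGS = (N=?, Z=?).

FLAGS = (N=0, Z=0)

after  0: r0=0xe6 r1=0xdd r2=0xae r3=0xac r4=0x4f r5=0x30  N=0 Z=0
after  1: r0=0xe6 r1=0xdd r2=0x2c r3=0xac r4=0x4f r5=0x30  N=0 Z=0
after  2: r0=0xe6 r1=0xdd r2=0x2c r3=0x0c r4=0x4f r5=0x30  N=0 Z=0
after  3: r0=0xe6 r1=0xdd r2=0x2c r3=0x0c r4=0x4f r5=0x04  N=0 Z=0
-- IRQ taken; context saved, return-PC = 4 --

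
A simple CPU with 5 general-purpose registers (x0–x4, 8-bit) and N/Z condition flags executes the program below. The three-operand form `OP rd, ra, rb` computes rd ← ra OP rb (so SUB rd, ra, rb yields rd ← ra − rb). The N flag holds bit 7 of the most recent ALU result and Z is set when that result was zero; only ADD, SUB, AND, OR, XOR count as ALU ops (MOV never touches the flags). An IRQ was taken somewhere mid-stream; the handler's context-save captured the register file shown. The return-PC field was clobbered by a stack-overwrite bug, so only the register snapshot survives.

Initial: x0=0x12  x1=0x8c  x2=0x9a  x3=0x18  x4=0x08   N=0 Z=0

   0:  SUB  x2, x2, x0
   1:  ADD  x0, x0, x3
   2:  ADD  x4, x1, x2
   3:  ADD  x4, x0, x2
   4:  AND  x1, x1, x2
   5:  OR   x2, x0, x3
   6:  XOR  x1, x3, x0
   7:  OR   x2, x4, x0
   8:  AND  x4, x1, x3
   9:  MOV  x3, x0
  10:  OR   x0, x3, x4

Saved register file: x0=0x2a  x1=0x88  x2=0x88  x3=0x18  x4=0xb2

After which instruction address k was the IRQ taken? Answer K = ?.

K = 4

after  0: x0=0x12 x1=0x8c x2=0x88 x3=0x18 x4=0x08  N=1 Z=0
after  1: x0=0x2a x1=0x8c x2=0x88 x3=0x18 x4=0x08  N=0 Z=0
after  2: x0=0x2a x1=0x8c x2=0x88 x3=0x18 x4=0x14  N=0 Z=0
after  3: x0=0x2a x1=0x8c x2=0x88 x3=0x18 x4=0xb2  N=1 Z=0
after  4: x0=0x2a x1=0x88 x2=0x88 x3=0x18 x4=0xb2  N=1 Z=0
-- IRQ taken; context saved, return-PC = 5 --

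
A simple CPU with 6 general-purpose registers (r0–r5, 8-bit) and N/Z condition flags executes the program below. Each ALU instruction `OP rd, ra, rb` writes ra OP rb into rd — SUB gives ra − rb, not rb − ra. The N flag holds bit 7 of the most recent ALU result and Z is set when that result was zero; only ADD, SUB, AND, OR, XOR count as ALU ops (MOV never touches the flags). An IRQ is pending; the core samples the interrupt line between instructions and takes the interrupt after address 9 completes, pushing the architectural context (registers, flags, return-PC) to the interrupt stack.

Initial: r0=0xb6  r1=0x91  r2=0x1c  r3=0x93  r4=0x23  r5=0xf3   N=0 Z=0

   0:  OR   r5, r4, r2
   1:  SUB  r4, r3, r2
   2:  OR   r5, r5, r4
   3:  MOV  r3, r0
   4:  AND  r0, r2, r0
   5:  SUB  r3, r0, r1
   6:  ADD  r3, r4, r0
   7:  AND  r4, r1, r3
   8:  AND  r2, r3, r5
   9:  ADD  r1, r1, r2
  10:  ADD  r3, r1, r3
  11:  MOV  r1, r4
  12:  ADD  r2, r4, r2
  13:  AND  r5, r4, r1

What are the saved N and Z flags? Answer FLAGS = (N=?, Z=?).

after  0: r0=0xb6 r1=0x91 r2=0x1c r3=0x93 r4=0x23 r5=0x3f  N=0 Z=0
after  1: r0=0xb6 r1=0x91 r2=0x1c r3=0x93 r4=0x77 r5=0x3f  N=0 Z=0
after  2: r0=0xb6 r1=0x91 r2=0x1c r3=0x93 r4=0x77 r5=0x7f  N=0 Z=0
after  3: r0=0xb6 r1=0x91 r2=0x1c r3=0xb6 r4=0x77 r5=0x7f  N=0 Z=0
after  4: r0=0x14 r1=0x91 r2=0x1c r3=0xb6 r4=0x77 r5=0x7f  N=0 Z=0
after  5: r0=0x14 r1=0x91 r2=0x1c r3=0x83 r4=0x77 r5=0x7f  N=1 Z=0
after  6: r0=0x14 r1=0x91 r2=0x1c r3=0x8b r4=0x77 r5=0x7f  N=1 Z=0
after  7: r0=0x14 r1=0x91 r2=0x1c r3=0x8b r4=0x81 r5=0x7f  N=1 Z=0
after  8: r0=0x14 r1=0x91 r2=0x0b r3=0x8b r4=0x81 r5=0x7f  N=0 Z=0
after  9: r0=0x14 r1=0x9c r2=0x0b r3=0x8b r4=0x81 r5=0x7f  N=1 Z=0
-- IRQ taken; context saved, return-PC = 10 --

FLAGS = (N=1, Z=0)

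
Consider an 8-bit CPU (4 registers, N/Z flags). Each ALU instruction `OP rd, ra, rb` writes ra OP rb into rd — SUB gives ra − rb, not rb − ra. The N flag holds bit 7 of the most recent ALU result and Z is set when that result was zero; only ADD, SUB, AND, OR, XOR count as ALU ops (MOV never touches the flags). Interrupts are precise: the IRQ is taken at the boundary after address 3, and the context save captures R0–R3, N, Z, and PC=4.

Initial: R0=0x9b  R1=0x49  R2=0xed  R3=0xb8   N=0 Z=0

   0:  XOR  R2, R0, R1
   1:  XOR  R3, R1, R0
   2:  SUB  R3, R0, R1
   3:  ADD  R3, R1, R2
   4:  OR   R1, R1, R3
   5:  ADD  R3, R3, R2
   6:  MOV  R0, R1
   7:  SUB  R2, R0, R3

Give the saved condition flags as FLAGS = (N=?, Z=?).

after  0: R0=0x9b R1=0x49 R2=0xd2 R3=0xb8  N=1 Z=0
after  1: R0=0x9b R1=0x49 R2=0xd2 R3=0xd2  N=1 Z=0
after  2: R0=0x9b R1=0x49 R2=0xd2 R3=0x52  N=0 Z=0
after  3: R0=0x9b R1=0x49 R2=0xd2 R3=0x1b  N=0 Z=0
-- IRQ taken; context saved, return-PC = 4 --

FLAGS = (N=0, Z=0)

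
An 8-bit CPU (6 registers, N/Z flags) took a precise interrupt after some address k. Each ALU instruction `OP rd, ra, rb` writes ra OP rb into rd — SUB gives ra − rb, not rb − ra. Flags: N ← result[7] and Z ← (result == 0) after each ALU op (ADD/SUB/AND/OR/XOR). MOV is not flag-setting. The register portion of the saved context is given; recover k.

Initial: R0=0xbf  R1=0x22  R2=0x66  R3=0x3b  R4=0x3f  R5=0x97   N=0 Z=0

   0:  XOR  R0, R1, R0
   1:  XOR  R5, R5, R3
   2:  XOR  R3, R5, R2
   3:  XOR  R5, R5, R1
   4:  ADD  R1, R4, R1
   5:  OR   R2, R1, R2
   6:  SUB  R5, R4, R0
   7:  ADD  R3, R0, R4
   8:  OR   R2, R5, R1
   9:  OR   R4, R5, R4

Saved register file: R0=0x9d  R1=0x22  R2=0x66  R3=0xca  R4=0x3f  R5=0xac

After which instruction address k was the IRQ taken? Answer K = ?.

after  0: R0=0x9d R1=0x22 R2=0x66 R3=0x3b R4=0x3f R5=0x97  N=1 Z=0
after  1: R0=0x9d R1=0x22 R2=0x66 R3=0x3b R4=0x3f R5=0xac  N=1 Z=0
after  2: R0=0x9d R1=0x22 R2=0x66 R3=0xca R4=0x3f R5=0xac  N=1 Z=0
-- IRQ taken; context saved, return-PC = 3 --

K = 2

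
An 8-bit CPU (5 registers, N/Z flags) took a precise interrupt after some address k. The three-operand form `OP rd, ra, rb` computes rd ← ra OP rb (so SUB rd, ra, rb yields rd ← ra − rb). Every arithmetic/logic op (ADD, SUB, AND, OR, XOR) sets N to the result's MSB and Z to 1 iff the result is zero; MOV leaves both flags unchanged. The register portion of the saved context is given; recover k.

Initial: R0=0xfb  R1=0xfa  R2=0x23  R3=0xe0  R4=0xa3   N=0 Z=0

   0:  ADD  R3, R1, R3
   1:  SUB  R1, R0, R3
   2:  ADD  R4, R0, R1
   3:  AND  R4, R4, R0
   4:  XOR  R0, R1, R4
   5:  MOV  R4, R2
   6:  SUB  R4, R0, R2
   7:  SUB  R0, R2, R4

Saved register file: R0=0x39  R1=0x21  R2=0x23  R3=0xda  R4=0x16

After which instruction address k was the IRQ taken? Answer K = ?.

after  0: R0=0xfb R1=0xfa R2=0x23 R3=0xda R4=0xa3  N=1 Z=0
after  1: R0=0xfb R1=0x21 R2=0x23 R3=0xda R4=0xa3  N=0 Z=0
after  2: R0=0xfb R1=0x21 R2=0x23 R3=0xda R4=0x1c  N=0 Z=0
after  3: R0=0xfb R1=0x21 R2=0x23 R3=0xda R4=0x18  N=0 Z=0
after  4: R0=0x39 R1=0x21 R2=0x23 R3=0xda R4=0x18  N=0 Z=0
after  5: R0=0x39 R1=0x21 R2=0x23 R3=0xda R4=0x23  N=0 Z=0
after  6: R0=0x39 R1=0x21 R2=0x23 R3=0xda R4=0x16  N=0 Z=0
-- IRQ taken; context saved, return-PC = 7 --

K = 6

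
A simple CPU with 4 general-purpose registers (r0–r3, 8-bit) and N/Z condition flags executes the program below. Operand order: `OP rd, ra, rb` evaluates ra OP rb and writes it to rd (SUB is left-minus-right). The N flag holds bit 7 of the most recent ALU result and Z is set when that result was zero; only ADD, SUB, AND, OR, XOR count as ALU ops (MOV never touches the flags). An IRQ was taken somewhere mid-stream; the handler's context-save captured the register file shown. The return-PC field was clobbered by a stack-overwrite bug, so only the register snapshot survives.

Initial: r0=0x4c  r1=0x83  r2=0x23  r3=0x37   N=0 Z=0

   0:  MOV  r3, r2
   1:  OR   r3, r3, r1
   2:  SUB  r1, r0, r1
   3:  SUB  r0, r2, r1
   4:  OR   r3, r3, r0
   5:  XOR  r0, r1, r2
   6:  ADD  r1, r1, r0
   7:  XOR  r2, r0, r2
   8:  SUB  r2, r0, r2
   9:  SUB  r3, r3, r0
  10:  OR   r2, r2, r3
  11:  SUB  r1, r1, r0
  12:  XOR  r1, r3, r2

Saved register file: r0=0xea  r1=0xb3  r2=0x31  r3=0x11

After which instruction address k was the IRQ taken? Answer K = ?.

K = 10

after  0: r0=0x4c r1=0x83 r2=0x23 r3=0x23  N=0 Z=0
after  1: r0=0x4c r1=0x83 r2=0x23 r3=0xa3  N=1 Z=0
after  2: r0=0x4c r1=0xc9 r2=0x23 r3=0xa3  N=1 Z=0
after  3: r0=0x5a r1=0xc9 r2=0x23 r3=0xa3  N=0 Z=0
after  4: r0=0x5a r1=0xc9 r2=0x23 r3=0xfb  N=1 Z=0
after  5: r0=0xea r1=0xc9 r2=0x23 r3=0xfb  N=1 Z=0
after  6: r0=0xea r1=0xb3 r2=0x23 r3=0xfb  N=1 Z=0
after  7: r0=0xea r1=0xb3 r2=0xc9 r3=0xfb  N=1 Z=0
after  8: r0=0xea r1=0xb3 r2=0x21 r3=0xfb  N=0 Z=0
after  9: r0=0xea r1=0xb3 r2=0x21 r3=0x11  N=0 Z=0
after 10: r0=0xea r1=0xb3 r2=0x31 r3=0x11  N=0 Z=0
-- IRQ taken; context saved, return-PC = 11 --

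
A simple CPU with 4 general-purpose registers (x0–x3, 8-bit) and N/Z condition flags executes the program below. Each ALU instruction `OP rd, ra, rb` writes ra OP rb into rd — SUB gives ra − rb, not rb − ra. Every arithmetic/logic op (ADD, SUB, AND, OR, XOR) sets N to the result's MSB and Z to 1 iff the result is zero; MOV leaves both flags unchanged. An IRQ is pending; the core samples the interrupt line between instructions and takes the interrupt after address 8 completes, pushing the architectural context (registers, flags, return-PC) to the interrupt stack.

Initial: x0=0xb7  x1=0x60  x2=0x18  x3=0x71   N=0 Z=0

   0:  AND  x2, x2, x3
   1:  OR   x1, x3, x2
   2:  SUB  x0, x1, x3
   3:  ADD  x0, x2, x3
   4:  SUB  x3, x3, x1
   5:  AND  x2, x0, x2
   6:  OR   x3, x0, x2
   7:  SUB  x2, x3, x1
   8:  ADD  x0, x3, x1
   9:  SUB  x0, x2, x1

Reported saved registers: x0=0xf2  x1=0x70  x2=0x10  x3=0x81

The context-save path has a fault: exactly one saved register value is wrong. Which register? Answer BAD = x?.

after  0: x0=0xb7 x1=0x60 x2=0x10 x3=0x71  N=0 Z=0
after  1: x0=0xb7 x1=0x71 x2=0x10 x3=0x71  N=0 Z=0
after  2: x0=0x00 x1=0x71 x2=0x10 x3=0x71  N=0 Z=1
after  3: x0=0x81 x1=0x71 x2=0x10 x3=0x71  N=1 Z=0
after  4: x0=0x81 x1=0x71 x2=0x10 x3=0x00  N=0 Z=1
after  5: x0=0x81 x1=0x71 x2=0x00 x3=0x00  N=0 Z=1
after  6: x0=0x81 x1=0x71 x2=0x00 x3=0x81  N=1 Z=0
after  7: x0=0x81 x1=0x71 x2=0x10 x3=0x81  N=0 Z=0
after  8: x0=0xf2 x1=0x71 x2=0x10 x3=0x81  N=1 Z=0
-- IRQ taken; context saved, return-PC = 9 --
mismatch: x1: reported 0x70 vs actual 0x71

BAD = x1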